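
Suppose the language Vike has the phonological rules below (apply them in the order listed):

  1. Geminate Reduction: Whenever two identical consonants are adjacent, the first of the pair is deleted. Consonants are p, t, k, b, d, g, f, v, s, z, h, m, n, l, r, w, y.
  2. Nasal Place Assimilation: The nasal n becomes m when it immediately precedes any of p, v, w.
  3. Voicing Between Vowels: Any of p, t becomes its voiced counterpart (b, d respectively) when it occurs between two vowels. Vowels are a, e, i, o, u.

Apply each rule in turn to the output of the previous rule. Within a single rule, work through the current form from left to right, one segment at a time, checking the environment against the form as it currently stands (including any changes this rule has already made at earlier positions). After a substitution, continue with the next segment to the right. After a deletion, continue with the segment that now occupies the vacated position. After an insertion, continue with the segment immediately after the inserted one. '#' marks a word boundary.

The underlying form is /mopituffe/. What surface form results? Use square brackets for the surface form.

1 Geminate Reduction: [mopituffe] → [mopitufe]
2 Nasal Place Assimilation: no change — [mopitufe]
3 Voicing Between Vowels: [mopitufe] → [mobidufe]

[mobidufe]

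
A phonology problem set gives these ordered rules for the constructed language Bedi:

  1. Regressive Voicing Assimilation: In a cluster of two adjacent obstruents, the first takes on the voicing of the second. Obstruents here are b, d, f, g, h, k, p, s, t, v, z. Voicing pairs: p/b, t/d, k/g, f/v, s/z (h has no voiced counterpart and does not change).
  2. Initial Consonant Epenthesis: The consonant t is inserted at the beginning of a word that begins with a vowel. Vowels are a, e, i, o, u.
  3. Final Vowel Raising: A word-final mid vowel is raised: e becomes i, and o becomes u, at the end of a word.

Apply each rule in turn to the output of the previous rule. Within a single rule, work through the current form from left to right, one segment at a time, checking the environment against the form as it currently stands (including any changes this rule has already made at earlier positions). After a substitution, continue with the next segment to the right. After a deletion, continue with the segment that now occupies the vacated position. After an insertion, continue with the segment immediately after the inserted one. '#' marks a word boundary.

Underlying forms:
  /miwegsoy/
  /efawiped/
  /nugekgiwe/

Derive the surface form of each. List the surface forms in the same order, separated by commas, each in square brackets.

[miweksoy], [tefawiped], [nugeggiwi]

/miwegsoy/:
  1 Regressive Voicing Assimilation: [miwegsoy] → [miweksoy]
  2 Initial Consonant Epenthesis: no change — [miweksoy]
  3 Final Vowel Raising: no change — [miweksoy]
/efawiped/:
  1 Regressive Voicing Assimilation: no change — [efawiped]
  2 Initial Consonant Epenthesis: [efawiped] → [tefawiped]
  3 Final Vowel Raising: no change — [tefawiped]
/nugekgiwe/:
  1 Regressive Voicing Assimilation: [nugekgiwe] → [nugeggiwe]
  2 Initial Consonant Epenthesis: no change — [nugeggiwe]
  3 Final Vowel Raising: [nugeggiwe] → [nugeggiwi]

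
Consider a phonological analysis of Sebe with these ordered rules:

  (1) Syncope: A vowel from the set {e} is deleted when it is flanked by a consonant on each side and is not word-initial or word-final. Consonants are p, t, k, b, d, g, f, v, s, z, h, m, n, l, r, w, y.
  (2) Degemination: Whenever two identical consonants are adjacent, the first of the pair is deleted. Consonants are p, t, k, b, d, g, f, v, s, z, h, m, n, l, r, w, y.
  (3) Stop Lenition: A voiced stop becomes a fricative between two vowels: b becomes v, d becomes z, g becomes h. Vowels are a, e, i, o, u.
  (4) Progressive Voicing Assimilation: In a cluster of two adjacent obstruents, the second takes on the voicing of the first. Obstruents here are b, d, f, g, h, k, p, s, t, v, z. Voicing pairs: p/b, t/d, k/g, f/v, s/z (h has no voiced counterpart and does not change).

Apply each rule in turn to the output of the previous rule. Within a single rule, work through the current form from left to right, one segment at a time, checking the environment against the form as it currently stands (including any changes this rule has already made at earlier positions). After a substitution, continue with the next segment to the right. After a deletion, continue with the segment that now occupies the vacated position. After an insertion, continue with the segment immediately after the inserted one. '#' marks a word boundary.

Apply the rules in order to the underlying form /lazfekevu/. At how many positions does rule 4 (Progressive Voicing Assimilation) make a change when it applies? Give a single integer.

2

(1) Syncope: [lazfekevu] → [lazfkvu]
(2) Degemination: no change — [lazfkvu]
(3) Stop Lenition: no change — [lazfkvu]
(4) Progressive Voicing Assimilation: [lazfkvu] → [lazvgvu]
Rule 4 changed 2 position(s).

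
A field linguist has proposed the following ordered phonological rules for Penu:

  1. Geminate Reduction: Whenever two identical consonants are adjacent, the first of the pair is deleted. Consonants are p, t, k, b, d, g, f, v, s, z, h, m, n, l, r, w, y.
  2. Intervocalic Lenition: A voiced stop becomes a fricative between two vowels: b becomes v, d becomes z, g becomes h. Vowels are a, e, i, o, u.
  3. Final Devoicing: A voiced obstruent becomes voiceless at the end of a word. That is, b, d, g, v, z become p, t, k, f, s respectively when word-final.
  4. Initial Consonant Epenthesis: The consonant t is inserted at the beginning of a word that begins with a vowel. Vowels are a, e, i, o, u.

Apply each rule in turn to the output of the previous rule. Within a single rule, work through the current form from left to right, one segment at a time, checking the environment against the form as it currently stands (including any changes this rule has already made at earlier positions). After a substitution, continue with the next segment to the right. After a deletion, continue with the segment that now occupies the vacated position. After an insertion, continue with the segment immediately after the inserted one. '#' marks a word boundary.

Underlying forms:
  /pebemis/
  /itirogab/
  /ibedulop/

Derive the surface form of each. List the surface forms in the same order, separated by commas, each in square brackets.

/pebemis/:
  1 Geminate Reduction: no change — [pebemis]
  2 Intervocalic Lenition: [pebemis] → [pevemis]
  3 Final Devoicing: no change — [pevemis]
  4 Initial Consonant Epenthesis: no change — [pevemis]
/itirogab/:
  1 Geminate Reduction: no change — [itirogab]
  2 Intervocalic Lenition: [itirogab] → [itirohab]
  3 Final Devoicing: [itirohab] → [itirohap]
  4 Initial Consonant Epenthesis: [itirohap] → [titirohap]
/ibedulop/:
  1 Geminate Reduction: no change — [ibedulop]
  2 Intervocalic Lenition: [ibedulop] → [ivezulop]
  3 Final Devoicing: no change — [ivezulop]
  4 Initial Consonant Epenthesis: [ivezulop] → [tivezulop]

[pevemis], [titirohap], [tivezulop]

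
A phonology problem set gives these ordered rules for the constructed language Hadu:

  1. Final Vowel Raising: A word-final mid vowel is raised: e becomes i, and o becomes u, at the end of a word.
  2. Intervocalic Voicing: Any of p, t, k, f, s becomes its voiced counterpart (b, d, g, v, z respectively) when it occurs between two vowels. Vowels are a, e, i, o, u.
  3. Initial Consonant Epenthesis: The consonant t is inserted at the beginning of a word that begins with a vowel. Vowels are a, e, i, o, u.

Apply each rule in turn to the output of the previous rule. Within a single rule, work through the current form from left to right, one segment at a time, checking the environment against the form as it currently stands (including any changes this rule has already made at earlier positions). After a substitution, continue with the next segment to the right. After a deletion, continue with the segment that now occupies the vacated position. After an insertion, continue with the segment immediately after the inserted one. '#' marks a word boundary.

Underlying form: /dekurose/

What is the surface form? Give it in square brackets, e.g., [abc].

[degurozi]

1 Final Vowel Raising: [dekurose] → [dekurosi]
2 Intervocalic Voicing: [dekurosi] → [degurozi]
3 Initial Consonant Epenthesis: no change — [degurozi]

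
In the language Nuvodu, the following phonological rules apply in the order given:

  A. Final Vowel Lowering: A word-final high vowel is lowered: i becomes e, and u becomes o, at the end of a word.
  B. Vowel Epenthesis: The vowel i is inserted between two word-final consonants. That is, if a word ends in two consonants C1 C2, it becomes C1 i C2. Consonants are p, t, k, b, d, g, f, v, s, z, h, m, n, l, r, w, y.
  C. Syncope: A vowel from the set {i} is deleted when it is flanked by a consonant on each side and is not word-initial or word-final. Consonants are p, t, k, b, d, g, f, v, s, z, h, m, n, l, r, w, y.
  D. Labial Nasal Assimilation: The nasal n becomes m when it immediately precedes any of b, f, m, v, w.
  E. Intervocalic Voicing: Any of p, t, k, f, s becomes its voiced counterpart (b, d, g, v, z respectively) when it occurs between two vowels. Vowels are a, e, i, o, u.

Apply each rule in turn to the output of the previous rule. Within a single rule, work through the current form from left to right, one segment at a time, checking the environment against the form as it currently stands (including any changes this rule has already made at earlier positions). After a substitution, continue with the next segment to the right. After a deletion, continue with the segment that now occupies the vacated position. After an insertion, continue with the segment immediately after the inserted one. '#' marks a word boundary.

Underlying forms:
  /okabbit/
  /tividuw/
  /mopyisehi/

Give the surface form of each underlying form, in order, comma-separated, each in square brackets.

/okabbit/:
  A Final Vowel Lowering: no change — [okabbit]
  B Vowel Epenthesis: no change — [okabbit]
  C Syncope: [okabbit] → [okabbt]
  D Labial Nasal Assimilation: no change — [okabbt]
  E Intervocalic Voicing: [okabbt] → [ogabbt]
/tividuw/:
  A Final Vowel Lowering: no change — [tividuw]
  B Vowel Epenthesis: no change — [tividuw]
  C Syncope: [tividuw] → [tvduw]
  D Labial Nasal Assimilation: no change — [tvduw]
  E Intervocalic Voicing: no change — [tvduw]
/mopyisehi/:
  A Final Vowel Lowering: [mopyisehi] → [mopyisehe]
  B Vowel Epenthesis: no change — [mopyisehe]
  C Syncope: [mopyisehe] → [mopysehe]
  D Labial Nasal Assimilation: no change — [mopysehe]
  E Intervocalic Voicing: no change — [mopysehe]

[ogabbt], [tvduw], [mopysehe]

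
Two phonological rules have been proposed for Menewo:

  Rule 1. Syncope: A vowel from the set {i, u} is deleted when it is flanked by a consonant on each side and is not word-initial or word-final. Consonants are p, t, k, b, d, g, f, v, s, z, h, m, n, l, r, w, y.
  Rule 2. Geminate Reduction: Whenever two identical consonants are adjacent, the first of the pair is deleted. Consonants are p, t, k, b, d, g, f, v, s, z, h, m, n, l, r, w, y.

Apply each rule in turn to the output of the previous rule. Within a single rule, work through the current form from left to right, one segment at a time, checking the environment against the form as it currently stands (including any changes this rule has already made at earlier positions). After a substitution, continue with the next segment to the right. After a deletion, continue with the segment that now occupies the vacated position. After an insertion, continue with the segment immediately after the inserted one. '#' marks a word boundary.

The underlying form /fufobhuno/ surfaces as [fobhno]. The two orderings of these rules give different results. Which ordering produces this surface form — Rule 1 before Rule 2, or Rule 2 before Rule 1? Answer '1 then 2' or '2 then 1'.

1 then 2

Order 1 then 2:
  1 Syncope: [fufobhuno] → [ffobhno]
  2 Geminate Reduction: [ffobhno] → [fobhno]
  result: [fobhno]
Order 2 then 1:
  2 Geminate Reduction: no change — [fufobhuno]
  1 Syncope: [fufobhuno] → [ffobhno]
  result: [ffobhno]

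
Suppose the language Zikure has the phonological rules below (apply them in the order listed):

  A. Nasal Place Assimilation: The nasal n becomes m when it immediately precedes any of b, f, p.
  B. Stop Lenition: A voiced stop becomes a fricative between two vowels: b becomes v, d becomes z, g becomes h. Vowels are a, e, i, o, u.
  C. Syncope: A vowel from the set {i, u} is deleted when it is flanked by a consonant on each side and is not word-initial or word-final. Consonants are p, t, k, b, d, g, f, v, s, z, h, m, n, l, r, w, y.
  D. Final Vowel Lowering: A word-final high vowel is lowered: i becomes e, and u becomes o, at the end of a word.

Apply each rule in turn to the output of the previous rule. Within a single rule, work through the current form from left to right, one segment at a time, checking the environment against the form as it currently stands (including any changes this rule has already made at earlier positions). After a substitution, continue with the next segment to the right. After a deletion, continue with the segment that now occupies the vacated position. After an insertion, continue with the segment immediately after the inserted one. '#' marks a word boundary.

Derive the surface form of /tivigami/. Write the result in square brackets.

A Nasal Place Assimilation: no change — [tivigami]
B Stop Lenition: [tivigami] → [tivihami]
C Syncope: [tivihami] → [tvhami]
D Final Vowel Lowering: [tvhami] → [tvhame]

[tvhame]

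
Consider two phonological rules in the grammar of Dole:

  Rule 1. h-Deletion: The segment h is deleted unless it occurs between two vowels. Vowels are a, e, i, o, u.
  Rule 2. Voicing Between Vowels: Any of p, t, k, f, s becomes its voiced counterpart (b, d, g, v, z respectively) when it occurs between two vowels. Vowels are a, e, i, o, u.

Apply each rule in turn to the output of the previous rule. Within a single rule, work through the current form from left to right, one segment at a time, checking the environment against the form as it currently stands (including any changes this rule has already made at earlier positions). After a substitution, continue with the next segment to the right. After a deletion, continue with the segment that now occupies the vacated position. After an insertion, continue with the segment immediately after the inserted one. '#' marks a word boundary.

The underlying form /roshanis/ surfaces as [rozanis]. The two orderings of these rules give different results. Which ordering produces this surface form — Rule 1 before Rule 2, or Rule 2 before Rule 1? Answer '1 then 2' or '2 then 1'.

Order 1 then 2:
  1 h-Deletion: [roshanis] → [rosanis]
  2 Voicing Between Vowels: [rosanis] → [rozanis]
  result: [rozanis]
Order 2 then 1:
  2 Voicing Between Vowels: no change — [roshanis]
  1 h-Deletion: [roshanis] → [rosanis]
  result: [rosanis]

1 then 2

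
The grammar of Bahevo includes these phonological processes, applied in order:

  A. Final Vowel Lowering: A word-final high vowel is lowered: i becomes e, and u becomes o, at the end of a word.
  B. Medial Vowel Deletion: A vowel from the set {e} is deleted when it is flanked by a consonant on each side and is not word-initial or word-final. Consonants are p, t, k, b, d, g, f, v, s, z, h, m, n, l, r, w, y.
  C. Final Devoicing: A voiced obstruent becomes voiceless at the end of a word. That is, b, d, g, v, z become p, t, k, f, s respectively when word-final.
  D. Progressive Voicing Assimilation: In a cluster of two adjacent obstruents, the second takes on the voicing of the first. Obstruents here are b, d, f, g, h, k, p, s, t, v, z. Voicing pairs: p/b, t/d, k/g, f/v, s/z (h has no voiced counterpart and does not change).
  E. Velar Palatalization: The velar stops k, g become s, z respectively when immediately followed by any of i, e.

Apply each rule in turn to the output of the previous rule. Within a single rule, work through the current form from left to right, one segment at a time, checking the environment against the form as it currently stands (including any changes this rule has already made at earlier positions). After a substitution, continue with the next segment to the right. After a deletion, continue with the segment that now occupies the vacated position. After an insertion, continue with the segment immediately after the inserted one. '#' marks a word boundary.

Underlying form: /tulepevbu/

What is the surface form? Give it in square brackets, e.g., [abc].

[tulpfpo]

A Final Vowel Lowering: [tulepevbu] → [tulepevbo]
B Medial Vowel Deletion: [tulepevbo] → [tulpvbo]
C Final Devoicing: no change — [tulpvbo]
D Progressive Voicing Assimilation: [tulpvbo] → [tulpfpo]
E Velar Palatalization: no change — [tulpfpo]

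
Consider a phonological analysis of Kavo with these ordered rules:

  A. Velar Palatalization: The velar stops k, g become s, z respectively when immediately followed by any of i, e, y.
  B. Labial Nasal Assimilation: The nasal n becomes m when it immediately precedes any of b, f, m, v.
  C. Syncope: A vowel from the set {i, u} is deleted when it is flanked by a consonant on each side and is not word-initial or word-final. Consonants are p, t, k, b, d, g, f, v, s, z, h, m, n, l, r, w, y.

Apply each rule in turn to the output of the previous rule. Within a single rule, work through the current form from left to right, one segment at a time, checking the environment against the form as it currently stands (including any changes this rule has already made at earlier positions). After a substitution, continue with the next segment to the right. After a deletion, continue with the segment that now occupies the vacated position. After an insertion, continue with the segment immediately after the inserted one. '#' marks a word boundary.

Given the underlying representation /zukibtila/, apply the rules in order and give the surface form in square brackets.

A Velar Palatalization: [zukibtila] → [zusibtila]
B Labial Nasal Assimilation: no change — [zusibtila]
C Syncope: [zusibtila] → [zsbtla]

[zsbtla]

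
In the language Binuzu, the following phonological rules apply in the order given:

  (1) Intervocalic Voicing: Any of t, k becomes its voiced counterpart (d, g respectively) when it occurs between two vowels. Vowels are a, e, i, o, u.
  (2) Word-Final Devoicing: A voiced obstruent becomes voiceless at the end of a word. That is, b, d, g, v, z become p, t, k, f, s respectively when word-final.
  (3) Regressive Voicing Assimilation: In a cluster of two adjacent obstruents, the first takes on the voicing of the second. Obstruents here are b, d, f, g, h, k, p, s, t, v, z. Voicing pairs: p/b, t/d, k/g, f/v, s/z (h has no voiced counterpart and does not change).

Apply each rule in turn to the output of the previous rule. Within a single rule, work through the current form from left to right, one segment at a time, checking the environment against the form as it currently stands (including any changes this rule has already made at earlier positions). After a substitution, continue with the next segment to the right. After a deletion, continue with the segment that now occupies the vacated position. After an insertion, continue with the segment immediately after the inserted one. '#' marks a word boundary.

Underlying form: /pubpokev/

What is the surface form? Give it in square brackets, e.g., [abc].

[puppogef]

(1) Intervocalic Voicing: [pubpokev] → [pubpogev]
(2) Word-Final Devoicing: [pubpogev] → [pubpogef]
(3) Regressive Voicing Assimilation: [pubpogef] → [puppogef]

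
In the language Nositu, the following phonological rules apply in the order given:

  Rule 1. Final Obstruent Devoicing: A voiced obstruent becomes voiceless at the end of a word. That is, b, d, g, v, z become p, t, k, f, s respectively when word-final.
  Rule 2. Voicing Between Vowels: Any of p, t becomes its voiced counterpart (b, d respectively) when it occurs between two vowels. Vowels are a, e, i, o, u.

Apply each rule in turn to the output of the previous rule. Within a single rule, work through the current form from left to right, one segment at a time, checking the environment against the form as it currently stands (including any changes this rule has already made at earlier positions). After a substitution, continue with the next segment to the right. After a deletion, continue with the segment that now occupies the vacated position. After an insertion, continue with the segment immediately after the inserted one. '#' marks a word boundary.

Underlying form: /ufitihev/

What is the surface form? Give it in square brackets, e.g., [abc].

Rule 1 Final Obstruent Devoicing: [ufitihev] → [ufitihef]
Rule 2 Voicing Between Vowels: [ufitihef] → [ufidihef]

[ufidihef]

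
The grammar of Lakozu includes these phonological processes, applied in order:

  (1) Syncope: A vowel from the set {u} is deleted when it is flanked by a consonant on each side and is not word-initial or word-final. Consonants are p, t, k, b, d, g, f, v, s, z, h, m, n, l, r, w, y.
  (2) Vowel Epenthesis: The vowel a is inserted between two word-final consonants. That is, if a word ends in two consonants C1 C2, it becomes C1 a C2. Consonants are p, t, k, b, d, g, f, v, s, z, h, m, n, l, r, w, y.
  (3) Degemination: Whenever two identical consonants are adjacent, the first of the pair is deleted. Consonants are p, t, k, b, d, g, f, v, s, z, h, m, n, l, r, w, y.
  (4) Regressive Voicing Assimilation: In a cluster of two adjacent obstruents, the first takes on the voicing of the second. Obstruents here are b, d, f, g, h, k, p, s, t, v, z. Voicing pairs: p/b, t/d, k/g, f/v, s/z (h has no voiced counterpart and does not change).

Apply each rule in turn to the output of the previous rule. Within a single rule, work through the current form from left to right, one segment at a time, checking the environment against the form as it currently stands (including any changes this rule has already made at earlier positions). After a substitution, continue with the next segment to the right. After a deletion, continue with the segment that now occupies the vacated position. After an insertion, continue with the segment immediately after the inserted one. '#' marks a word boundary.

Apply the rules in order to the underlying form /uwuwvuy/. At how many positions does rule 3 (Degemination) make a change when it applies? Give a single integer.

(1) Syncope: [uwuwvuy] → [uwwvy]
(2) Vowel Epenthesis: [uwwvy] → [uwwvay]
(3) Degemination: [uwwvay] → [uwvay]
(4) Regressive Voicing Assimilation: no change — [uwvay]
Rule 3 changed 1 position(s).

1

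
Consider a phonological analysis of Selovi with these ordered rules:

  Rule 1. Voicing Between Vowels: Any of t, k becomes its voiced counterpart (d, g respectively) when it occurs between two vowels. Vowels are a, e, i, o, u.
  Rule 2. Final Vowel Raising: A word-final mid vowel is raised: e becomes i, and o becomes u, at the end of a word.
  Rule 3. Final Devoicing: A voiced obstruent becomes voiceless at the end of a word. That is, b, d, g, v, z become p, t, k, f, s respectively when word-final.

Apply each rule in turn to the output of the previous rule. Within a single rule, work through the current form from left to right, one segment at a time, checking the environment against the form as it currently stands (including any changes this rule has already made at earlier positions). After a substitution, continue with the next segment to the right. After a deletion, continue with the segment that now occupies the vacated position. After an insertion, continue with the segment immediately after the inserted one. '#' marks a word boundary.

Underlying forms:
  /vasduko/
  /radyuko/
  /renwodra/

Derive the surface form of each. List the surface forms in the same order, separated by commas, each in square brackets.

/vasduko/:
  Rule 1 Voicing Between Vowels: [vasduko] → [vasdugo]
  Rule 2 Final Vowel Raising: [vasdugo] → [vasdugu]
  Rule 3 Final Devoicing: no change — [vasdugu]
/radyuko/:
  Rule 1 Voicing Between Vowels: [radyuko] → [radyugo]
  Rule 2 Final Vowel Raising: [radyugo] → [radyugu]
  Rule 3 Final Devoicing: no change — [radyugu]
/renwodra/:
  Rule 1 Voicing Between Vowels: no change — [renwodra]
  Rule 2 Final Vowel Raising: no change — [renwodra]
  Rule 3 Final Devoicing: no change — [renwodra]

[vasdugu], [radyugu], [renwodra]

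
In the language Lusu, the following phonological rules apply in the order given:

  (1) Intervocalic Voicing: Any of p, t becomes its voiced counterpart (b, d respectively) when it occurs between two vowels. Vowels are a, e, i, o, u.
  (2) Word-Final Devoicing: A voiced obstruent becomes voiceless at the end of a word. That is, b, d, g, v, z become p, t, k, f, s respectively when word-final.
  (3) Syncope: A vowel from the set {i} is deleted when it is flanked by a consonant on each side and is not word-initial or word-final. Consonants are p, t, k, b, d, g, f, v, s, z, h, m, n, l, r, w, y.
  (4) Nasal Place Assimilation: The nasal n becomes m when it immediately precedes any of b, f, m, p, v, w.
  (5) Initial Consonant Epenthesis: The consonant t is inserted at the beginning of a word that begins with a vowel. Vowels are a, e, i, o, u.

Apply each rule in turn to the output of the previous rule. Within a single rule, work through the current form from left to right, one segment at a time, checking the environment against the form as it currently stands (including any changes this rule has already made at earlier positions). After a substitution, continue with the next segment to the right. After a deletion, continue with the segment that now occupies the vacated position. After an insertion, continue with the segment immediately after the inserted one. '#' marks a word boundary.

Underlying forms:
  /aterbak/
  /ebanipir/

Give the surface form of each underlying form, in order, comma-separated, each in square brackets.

/aterbak/:
  (1) Intervocalic Voicing: [aterbak] → [aderbak]
  (2) Word-Final Devoicing: no change — [aderbak]
  (3) Syncope: no change — [aderbak]
  (4) Nasal Place Assimilation: no change — [aderbak]
  (5) Initial Consonant Epenthesis: [aderbak] → [taderbak]
/ebanipir/:
  (1) Intervocalic Voicing: [ebanipir] → [ebanibir]
  (2) Word-Final Devoicing: no change — [ebanibir]
  (3) Syncope: [ebanibir] → [ebanbr]
  (4) Nasal Place Assimilation: [ebanbr] → [ebambr]
  (5) Initial Consonant Epenthesis: [ebambr] → [tebambr]

[taderbak], [tebambr]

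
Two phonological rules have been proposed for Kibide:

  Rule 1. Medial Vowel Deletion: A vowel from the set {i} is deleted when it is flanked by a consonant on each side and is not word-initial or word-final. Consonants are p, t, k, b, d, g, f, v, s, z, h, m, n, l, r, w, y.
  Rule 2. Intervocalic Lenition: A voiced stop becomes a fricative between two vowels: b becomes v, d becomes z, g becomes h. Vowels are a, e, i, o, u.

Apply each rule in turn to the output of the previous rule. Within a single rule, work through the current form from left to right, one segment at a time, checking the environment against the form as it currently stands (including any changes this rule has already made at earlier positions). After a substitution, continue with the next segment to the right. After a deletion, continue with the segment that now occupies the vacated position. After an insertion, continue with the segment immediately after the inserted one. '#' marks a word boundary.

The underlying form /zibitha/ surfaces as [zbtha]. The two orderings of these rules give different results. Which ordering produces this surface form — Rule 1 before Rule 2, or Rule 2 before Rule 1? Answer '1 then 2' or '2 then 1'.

Order 1 then 2:
  1 Medial Vowel Deletion: [zibitha] → [zbtha]
  2 Intervocalic Lenition: no change — [zbtha]
  result: [zbtha]
Order 2 then 1:
  2 Intervocalic Lenition: [zibitha] → [zivitha]
  1 Medial Vowel Deletion: [zivitha] → [zvtha]
  result: [zvtha]

1 then 2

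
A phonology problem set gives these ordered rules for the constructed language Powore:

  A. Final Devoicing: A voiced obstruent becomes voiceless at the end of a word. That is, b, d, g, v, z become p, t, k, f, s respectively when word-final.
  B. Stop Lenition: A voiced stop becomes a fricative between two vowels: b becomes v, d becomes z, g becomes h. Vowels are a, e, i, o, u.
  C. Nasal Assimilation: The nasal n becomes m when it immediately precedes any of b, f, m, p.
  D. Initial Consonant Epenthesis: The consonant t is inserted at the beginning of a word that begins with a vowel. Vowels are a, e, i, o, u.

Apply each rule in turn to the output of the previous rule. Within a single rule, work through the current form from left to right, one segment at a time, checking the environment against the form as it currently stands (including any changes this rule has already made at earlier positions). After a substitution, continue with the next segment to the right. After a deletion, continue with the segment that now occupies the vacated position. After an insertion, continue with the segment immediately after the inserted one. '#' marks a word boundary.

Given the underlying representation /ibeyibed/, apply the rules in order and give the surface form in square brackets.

[tiveyivet]

A Final Devoicing: [ibeyibed] → [ibeyibet]
B Stop Lenition: [ibeyibet] → [iveyivet]
C Nasal Assimilation: no change — [iveyivet]
D Initial Consonant Epenthesis: [iveyivet] → [tiveyivet]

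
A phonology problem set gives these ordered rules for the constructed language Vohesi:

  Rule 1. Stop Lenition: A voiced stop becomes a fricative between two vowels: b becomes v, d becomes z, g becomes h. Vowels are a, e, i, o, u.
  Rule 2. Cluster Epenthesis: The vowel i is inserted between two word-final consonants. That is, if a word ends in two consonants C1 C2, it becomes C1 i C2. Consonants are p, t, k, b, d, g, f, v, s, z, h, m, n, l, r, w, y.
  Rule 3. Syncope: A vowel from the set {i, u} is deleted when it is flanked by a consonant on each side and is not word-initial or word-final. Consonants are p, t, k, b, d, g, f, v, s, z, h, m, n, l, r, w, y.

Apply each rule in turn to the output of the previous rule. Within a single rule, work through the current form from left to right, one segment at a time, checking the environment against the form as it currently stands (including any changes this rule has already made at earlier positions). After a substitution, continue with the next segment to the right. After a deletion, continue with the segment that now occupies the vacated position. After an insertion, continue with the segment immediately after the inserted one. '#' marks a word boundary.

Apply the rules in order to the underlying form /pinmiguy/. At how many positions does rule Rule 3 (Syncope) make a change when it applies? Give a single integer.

Rule 1 Stop Lenition: [pinmiguy] → [pinmihuy]
Rule 2 Cluster Epenthesis: no change — [pinmihuy]
Rule 3 Syncope: [pinmihuy] → [pnmhy]
Rule Rule 3 changed 3 position(s).

3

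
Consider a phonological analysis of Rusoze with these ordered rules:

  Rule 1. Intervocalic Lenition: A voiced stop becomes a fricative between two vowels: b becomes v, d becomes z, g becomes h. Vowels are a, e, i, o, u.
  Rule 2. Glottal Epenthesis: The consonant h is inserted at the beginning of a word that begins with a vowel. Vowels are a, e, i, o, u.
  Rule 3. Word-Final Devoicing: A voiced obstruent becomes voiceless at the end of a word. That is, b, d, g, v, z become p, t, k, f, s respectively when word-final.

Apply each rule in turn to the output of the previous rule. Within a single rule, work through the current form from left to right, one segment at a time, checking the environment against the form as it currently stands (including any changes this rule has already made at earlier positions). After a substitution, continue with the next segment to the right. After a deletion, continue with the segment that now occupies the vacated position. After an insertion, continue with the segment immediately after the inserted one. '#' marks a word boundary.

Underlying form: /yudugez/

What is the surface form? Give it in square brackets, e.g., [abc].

[yuzuhes]

Rule 1 Intervocalic Lenition: [yudugez] → [yuzuhez]
Rule 2 Glottal Epenthesis: no change — [yuzuhez]
Rule 3 Word-Final Devoicing: [yuzuhez] → [yuzuhes]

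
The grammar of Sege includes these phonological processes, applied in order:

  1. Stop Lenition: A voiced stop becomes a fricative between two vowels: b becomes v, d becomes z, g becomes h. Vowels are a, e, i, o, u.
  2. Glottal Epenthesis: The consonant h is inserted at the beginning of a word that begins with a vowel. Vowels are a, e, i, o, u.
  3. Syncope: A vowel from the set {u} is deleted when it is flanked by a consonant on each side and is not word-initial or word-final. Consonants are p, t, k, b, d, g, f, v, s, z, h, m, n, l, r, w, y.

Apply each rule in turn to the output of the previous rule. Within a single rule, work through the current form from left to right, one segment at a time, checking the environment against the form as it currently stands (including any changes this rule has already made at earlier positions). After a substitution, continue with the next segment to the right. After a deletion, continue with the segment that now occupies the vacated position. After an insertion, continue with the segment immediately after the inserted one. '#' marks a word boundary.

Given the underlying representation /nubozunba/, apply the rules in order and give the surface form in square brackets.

1 Stop Lenition: [nubozunba] → [nuvozunba]
2 Glottal Epenthesis: no change — [nuvozunba]
3 Syncope: [nuvozunba] → [nvoznba]

[nvoznba]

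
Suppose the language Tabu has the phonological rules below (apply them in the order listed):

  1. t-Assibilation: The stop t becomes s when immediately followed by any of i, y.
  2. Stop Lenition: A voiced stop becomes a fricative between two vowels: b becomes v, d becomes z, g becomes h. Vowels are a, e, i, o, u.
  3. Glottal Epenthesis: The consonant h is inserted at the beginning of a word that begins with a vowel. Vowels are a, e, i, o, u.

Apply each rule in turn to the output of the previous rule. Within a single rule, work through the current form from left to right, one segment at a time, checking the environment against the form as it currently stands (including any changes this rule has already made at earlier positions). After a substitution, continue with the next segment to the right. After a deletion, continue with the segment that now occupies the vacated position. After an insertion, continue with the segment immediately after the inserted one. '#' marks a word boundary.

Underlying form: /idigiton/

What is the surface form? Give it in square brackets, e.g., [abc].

[hizihiton]

1 t-Assibilation: no change — [idigiton]
2 Stop Lenition: [idigiton] → [izihiton]
3 Glottal Epenthesis: [izihiton] → [hizihiton]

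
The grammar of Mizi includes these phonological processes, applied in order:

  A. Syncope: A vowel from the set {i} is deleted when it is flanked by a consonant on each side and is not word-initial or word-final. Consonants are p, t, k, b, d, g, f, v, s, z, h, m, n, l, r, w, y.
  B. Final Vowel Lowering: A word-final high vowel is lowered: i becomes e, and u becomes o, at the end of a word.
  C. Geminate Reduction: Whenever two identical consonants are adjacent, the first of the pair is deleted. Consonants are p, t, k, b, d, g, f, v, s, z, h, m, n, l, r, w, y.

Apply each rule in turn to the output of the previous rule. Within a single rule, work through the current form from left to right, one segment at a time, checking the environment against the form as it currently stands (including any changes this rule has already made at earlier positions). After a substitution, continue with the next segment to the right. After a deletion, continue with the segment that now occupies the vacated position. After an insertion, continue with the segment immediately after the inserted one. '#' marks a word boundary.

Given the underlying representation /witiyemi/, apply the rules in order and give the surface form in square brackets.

A Syncope: [witiyemi] → [wtyemi]
B Final Vowel Lowering: [wtyemi] → [wtyeme]
C Geminate Reduction: no change — [wtyeme]

[wtyeme]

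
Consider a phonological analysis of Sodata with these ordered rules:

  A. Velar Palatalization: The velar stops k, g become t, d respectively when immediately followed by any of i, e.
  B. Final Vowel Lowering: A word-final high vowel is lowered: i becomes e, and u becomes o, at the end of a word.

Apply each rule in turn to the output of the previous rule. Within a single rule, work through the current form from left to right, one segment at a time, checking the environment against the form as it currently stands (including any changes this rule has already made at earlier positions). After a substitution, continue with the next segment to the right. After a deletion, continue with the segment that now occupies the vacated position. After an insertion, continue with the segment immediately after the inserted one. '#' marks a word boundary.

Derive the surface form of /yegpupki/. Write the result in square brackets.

[yegpupte]

A Velar Palatalization: [yegpupki] → [yegpupti]
B Final Vowel Lowering: [yegpupti] → [yegpupte]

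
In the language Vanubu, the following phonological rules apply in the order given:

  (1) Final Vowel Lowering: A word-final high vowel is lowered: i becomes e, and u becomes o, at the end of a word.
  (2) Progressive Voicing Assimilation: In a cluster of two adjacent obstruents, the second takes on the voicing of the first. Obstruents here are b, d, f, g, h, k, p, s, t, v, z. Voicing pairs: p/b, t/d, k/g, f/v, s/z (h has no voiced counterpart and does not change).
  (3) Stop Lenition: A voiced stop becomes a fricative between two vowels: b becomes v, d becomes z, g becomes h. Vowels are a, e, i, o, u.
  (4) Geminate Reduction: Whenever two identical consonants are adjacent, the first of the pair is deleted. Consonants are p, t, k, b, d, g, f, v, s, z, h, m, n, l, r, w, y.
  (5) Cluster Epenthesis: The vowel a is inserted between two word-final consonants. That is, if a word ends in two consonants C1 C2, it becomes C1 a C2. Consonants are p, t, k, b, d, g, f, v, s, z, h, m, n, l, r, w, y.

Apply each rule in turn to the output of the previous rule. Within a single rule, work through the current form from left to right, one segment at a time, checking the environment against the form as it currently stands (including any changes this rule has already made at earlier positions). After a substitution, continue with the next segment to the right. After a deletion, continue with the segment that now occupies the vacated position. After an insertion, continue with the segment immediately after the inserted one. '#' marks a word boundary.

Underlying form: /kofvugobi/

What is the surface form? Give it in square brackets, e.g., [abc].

[kofuhove]

(1) Final Vowel Lowering: [kofvugobi] → [kofvugobe]
(2) Progressive Voicing Assimilation: [kofvugobe] → [koffugobe]
(3) Stop Lenition: [koffugobe] → [koffuhove]
(4) Geminate Reduction: [koffuhove] → [kofuhove]
(5) Cluster Epenthesis: no change — [kofuhove]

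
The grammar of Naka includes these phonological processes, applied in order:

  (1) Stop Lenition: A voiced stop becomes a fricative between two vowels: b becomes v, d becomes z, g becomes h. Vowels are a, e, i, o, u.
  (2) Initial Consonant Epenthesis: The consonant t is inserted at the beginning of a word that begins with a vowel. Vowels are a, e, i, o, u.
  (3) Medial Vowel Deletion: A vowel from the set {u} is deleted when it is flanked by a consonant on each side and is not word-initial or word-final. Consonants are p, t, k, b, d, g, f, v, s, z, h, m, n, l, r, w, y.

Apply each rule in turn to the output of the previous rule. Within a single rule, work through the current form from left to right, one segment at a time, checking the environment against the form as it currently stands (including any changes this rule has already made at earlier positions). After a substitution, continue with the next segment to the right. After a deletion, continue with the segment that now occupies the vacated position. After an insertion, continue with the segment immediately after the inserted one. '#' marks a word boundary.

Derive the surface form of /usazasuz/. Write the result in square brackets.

(1) Stop Lenition: no change — [usazasuz]
(2) Initial Consonant Epenthesis: [usazasuz] → [tusazasuz]
(3) Medial Vowel Deletion: [tusazasuz] → [tsazasz]

[tsazasz]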